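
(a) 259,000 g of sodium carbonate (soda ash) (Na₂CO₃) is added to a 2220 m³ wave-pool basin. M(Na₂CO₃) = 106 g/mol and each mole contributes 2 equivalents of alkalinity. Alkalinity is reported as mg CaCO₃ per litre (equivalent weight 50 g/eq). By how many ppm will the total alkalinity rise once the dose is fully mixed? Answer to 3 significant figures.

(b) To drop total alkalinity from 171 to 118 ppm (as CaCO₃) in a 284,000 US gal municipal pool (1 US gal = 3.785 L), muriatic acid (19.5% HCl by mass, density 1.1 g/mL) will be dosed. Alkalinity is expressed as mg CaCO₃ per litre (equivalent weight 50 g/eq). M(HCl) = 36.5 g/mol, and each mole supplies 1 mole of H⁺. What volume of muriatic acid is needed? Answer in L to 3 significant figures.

(a) 110 ppm; (b) 194 L

(a) Volume: 2220 m³ = 2,220,000 L.
(a) Moles of Na₂CO₃: 259,000 g ÷ 106 g/mol = 2443 mol → 4887 eq of alkalinity.
(a) As CaCO₃: 4887 eq × 50 g/eq = 244,300 g.
(a) Rise: 244,300 g / 2,220,000 L × 1000 = 110.1 mg/L.

(b) Volume: 284,000 US gal × 3.785 L/gal = 1,074,940 L.
(b) Alkalinity to neutralize: (171 − 118) = 53 mg/L as CaCO₃ × 1,074,940 L = 56,970 g as CaCO₃.
(b) Equivalents of H⁺ required: 56,970 ÷ 50 g/eq = 1139 eq = 1139 mol HCl.
(b) Mass of HCl: 1139 × 36.5 = 41,590 g.
(b) Mass of 19.5% solution: 41,590 / 0.195 = 213,300 g.
(b) Volume: 213,300 g ÷ 1.1 g/mL = 193,900 mL.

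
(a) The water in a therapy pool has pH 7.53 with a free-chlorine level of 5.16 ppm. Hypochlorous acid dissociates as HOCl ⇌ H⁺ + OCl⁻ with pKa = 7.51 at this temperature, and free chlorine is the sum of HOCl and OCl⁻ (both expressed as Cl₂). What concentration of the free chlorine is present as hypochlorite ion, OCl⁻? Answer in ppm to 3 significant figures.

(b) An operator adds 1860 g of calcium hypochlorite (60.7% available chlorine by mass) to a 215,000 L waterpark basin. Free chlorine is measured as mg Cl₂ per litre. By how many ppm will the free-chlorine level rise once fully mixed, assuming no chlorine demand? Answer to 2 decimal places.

(a) [OCl⁻]/[HOCl] = 10^(pH − pKa) = 10^(7.53 − 7.51) = 10^0.02 = 1.047.
(a) Fraction as HOCl = 1 / (1 + 1.047) = 0.4885.
(a) OCl⁻ = (1 − 0.4885) × 5.16 ppm = 2.639 ppm.

(b) Available chlorine delivered: 1860 g × 0.607 = 1129 g as Cl₂.
(b) Concentration rise: 1129 g / 215,000 L = 5.251 mg/L = 5.25 ppm.

(a) 2.64 ppm; (b) 5.25 ppm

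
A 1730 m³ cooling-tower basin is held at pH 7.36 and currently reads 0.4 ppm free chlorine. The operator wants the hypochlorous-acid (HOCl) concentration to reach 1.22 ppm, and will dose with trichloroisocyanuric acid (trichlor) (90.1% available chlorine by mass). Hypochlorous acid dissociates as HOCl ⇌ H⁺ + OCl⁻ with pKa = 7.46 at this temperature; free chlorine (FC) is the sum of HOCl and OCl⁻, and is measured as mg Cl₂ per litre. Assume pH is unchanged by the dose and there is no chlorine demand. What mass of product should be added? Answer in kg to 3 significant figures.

3.44 kg

Volume: 1730 m³ = 1,730,000 L.
[OCl⁻]/[HOCl] = 10^(pH − pKa) = 10^(7.36 − 7.46) = 0.7943; fraction as HOCl = 1/(1 + 0.7943) = 0.5573.
Free chlorine required for 1.22 ppm HOCl: 1.22 / 0.5573 = 2.189 ppm.
FC to add: 2.189 − 0.4 = 1.789 mg/L as Cl₂.
Cl₂ equivalent: 1.789 mg/L × 1,730,000 L = 3095 g.
Product at 90.1% available Cl: 3095 / 0.901 = 3435 g.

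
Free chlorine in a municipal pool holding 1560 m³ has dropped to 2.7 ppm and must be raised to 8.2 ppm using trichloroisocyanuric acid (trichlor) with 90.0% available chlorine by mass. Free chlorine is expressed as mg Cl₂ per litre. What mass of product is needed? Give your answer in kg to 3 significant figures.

Volume: 1560 m³ = 1,560,000 L.
Chlorine deficit: 8.2 − 2.7 = 5.5 ppm = 5.5 mg/L as Cl₂.
Cl₂ equivalent needed: 5.5 mg/L × 1,560,000 L = 8,580,000 mg = 8580 g.
Product at 90.0% available chlorine: 8580 / 0.9 = 9533 g.

9.53 kg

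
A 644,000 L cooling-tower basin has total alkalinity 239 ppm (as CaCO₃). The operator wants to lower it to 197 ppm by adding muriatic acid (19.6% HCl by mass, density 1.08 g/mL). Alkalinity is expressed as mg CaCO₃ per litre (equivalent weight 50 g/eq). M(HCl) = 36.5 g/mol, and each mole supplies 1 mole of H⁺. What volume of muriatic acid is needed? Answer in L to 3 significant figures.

93.3 L

Alkalinity to neutralize: (239 − 197) = 42 mg/L as CaCO₃ × 644,000 L = 27,050 g as CaCO₃.
Equivalents of H⁺ required: 27,050 ÷ 50 g/eq = 541 eq = 541 mol HCl.
Mass of HCl: 541 × 36.5 = 19,750 g.
Mass of 19.6% solution: 19,750 / 0.196 = 100,700 g.
Volume: 100,700 g ÷ 1.08 g/mL = 93,280 mL.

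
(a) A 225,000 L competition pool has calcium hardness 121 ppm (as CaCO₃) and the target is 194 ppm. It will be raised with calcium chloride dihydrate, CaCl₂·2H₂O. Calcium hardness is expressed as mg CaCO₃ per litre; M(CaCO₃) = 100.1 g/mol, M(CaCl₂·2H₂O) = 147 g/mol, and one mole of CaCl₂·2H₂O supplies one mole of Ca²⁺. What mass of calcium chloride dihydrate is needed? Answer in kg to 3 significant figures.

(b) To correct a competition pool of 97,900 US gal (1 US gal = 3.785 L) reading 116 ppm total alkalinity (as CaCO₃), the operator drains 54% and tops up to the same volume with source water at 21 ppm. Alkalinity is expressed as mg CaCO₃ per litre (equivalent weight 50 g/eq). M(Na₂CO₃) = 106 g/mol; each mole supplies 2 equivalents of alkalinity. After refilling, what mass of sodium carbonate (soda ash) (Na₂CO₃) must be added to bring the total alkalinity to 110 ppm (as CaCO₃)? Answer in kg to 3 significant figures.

(a) Hardness to add: (194 − 121) = 73 mg/L as CaCO₃ × 225,000 L = 16,420 g as CaCO₃.
(a) Moles of Ca²⁺ (1 mol Ca²⁺ ≡ 1 mol CaCO₃): 16,420 / 100.1 g/mol = 164.1 mol.
(a) Mass of CaCl₂·2H₂O: 164.1 × 147 = 24,120 g.

(b) Volume: 97,900 US gal × 3.785 L/gal = 370,552 L.
(b) After draining 54% and refilling: 116 × 0.46 + 21 × 0.54 = 64.7 ppm.
(b) Deficit to target: 110 − 64.7 = 45.3 mg/L.
(b) As CaCO₃: 45.3 mg/L × 370,552 L = 16,790 g; ÷ 50 g/eq ÷ 2 = 167.9 mol Na₂CO₃.
(b) Mass: 167.9 × 106 = 17,790 g.

(a) 24.1 kg; (b) 17.8 kg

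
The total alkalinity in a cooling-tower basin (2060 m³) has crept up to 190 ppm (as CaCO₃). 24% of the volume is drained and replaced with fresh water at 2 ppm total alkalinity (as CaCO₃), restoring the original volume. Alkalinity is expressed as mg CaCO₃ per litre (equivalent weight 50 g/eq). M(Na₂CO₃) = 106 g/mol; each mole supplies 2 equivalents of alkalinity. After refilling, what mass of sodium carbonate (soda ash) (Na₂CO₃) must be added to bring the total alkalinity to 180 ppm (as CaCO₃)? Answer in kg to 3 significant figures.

76.7 kg

Volume: 2060 m³ = 2,060,000 L.
After draining 24% and refilling: 190 × 0.76 + 2 × 0.24 = 144.88 ppm.
Deficit to target: 180 − 144.88 = 35.12 mg/L.
As CaCO₃: 35.12 mg/L × 2,060,000 L = 72,350 g; ÷ 50 g/eq ÷ 2 = 723.5 mol Na₂CO₃.
Mass: 723.5 × 106 = 76,690 g.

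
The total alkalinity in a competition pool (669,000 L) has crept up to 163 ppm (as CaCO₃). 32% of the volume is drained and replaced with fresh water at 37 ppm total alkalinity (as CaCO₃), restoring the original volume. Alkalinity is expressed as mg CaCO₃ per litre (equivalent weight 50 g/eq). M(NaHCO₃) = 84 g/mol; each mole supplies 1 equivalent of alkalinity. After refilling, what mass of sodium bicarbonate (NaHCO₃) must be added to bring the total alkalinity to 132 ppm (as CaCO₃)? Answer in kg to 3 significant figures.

After draining 32% and refilling: 163 × 0.68 + 37 × 0.32 = 122.68 ppm.
Deficit to target: 132 − 122.68 = 9.32 mg/L.
As CaCO₃: 9.32 mg/L × 669,000 L = 6235 g; ÷ 50 g/eq ÷ 1 = 124.7 mol NaHCO₃.
Mass: 124.7 × 84 = 10,470 g.

10.5 kg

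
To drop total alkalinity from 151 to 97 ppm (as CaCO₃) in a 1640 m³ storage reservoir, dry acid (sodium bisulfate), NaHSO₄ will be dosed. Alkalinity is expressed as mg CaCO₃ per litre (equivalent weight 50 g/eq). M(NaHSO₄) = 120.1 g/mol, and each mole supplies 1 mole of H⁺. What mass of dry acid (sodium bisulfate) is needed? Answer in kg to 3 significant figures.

Volume: 1640 m³ = 1,640,000 L.
Alkalinity to neutralize: (151 − 97) = 54 mg/L as CaCO₃ × 1,640,000 L = 88,560 g as CaCO₃.
Equivalents of H⁺ required: 88,560 ÷ 50 g/eq = 1771 eq = 1771 mol NaHSO₄.
Mass of NaHSO₄: 1771 × 120.1 = 212,700 g.

213 kg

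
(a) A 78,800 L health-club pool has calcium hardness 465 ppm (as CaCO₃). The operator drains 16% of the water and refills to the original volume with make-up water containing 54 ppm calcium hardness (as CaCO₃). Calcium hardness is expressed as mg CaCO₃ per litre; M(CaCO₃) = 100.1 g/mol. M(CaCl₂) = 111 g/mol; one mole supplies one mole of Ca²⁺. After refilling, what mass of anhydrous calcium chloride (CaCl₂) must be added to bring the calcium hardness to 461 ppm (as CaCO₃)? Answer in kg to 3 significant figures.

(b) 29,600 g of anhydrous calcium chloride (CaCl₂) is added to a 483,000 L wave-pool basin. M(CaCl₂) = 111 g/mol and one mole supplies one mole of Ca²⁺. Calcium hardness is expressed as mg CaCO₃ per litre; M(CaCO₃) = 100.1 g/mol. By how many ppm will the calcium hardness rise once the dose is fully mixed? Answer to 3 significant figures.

(a) 5.40 kg; (b) 55.3 ppm

(a) After draining 16% and refilling: 465 × 0.84 + 54 × 0.16 = 399.24 ppm.
(a) Deficit to target: 461 − 399.24 = 61.76 mg/L.
(a) As CaCO₃: 61.76 mg/L × 78,800 L = 4867 g; ÷ 100.1 = 48.62 mol Ca²⁺.
(a) Mass: 48.62 × 111 = 5397 g.

(b) Moles of Ca²⁺: 29,600 g ÷ 111 g/mol = 266.7 mol.
(b) As CaCO₃: 266.7 mol × 100.1 g/mol = 26,690 g.
(b) Rise: 26,690 g / 483,000 L × 1000 = 55.27 mg/L.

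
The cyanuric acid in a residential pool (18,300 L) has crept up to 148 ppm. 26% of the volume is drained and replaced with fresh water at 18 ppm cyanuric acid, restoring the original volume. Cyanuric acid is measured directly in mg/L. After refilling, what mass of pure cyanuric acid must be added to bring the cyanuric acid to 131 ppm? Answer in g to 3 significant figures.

After draining 26% and refilling: 148 × 0.74 + 18 × 0.26 = 114.2 ppm.
Deficit to target: 131 − 114.2 = 16.8 mg/L.
Mass: 16.8 mg/L × 18,300 L = 307.4 g cyanuric acid.

307 g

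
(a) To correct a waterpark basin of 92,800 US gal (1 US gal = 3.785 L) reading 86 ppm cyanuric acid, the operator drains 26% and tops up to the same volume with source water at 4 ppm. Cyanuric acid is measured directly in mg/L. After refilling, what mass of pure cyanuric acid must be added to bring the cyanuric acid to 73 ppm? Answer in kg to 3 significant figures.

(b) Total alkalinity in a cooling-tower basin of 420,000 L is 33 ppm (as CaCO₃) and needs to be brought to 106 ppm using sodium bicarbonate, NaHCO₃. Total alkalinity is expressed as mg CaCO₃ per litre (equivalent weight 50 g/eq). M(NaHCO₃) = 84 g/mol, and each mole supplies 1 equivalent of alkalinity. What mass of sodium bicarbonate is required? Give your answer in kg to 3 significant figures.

(a) 2.92 kg; (b) 51.5 kg

(a) Volume: 92,800 US gal × 3.785 L/gal = 351,248 L.
(a) After draining 26% and refilling: 86 × 0.74 + 4 × 0.26 = 64.68 ppm.
(a) Deficit to target: 73 − 64.68 = 8.32 mg/L.
(a) Mass: 8.32 mg/L × 351,248 L = 2922 g cyanuric acid.

(b) Alkalinity to add: (106 − 33) = 73 mg/L as CaCO₃ × 420,000 L = 30,660 g as CaCO₃.
(b) Equivalents: 30,660 g ÷ 50 g/eq = 613.2 eq.
(b) NaHCO₃ supplies 1 eq per mole → 613.2 mol.
(b) Mass: 613.2 mol × 84 g/mol = 51,510 g.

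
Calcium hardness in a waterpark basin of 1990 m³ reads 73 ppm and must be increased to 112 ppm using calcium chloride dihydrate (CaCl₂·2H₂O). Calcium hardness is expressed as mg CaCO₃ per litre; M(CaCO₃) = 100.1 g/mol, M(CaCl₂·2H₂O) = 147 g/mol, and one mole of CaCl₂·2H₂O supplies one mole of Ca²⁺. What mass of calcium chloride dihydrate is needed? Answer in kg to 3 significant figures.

114 kg

Volume: 1990 m³ = 1,990,000 L.
Hardness to add: (112 − 73) = 39 mg/L as CaCO₃ × 1,990,000 L = 77,610 g as CaCO₃.
Moles of Ca²⁺ (1 mol Ca²⁺ ≡ 1 mol CaCO₃): 77,610 / 100.1 g/mol = 775.3 mol.
Mass of CaCl₂·2H₂O: 775.3 × 147 = 114,000 g.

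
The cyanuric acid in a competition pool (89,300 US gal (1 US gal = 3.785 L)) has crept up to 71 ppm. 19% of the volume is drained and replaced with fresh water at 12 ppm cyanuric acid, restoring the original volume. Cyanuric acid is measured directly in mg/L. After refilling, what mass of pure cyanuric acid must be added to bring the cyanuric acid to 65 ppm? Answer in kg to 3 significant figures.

1.76 kg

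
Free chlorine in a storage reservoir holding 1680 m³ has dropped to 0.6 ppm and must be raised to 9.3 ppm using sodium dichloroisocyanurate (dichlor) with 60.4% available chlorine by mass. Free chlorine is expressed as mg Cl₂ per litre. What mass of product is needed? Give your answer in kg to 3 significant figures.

24.2 kg

Volume: 1680 m³ = 1,680,000 L.
Chlorine deficit: 9.3 − 0.6 = 8.7 ppm = 8.7 mg/L as Cl₂.
Cl₂ equivalent needed: 8.7 mg/L × 1,680,000 L = 14,620,000 mg = 14,620 g.
Product at 60.4% available chlorine: 14,620 / 0.604 = 24,200 g.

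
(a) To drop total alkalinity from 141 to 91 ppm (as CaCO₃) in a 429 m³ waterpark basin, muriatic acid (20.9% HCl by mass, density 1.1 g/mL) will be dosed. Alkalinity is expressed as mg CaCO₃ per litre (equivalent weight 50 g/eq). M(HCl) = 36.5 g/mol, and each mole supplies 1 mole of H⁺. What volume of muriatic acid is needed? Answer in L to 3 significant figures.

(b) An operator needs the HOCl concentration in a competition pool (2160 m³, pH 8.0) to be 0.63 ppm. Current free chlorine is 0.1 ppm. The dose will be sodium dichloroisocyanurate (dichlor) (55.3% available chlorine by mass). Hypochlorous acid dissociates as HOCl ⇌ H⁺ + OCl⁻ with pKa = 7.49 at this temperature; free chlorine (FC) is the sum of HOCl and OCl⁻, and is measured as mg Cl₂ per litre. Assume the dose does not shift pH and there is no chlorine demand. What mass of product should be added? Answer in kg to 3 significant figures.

(a) Volume: 429 m³ = 429,000 L.
(a) Alkalinity to neutralize: (141 − 91) = 50 mg/L as CaCO₃ × 429,000 L = 21,450 g as CaCO₃.
(a) Equivalents of H⁺ required: 21,450 ÷ 50 g/eq = 429 eq = 429 mol HCl.
(a) Mass of HCl: 429 × 36.5 = 15,660 g.
(a) Mass of 20.9% solution: 15,660 / 0.209 = 74,920 g.
(a) Volume: 74,920 g ÷ 1.1 g/mL = 68,110 mL.

(b) Volume: 2160 m³ = 2,160,000 L.
(b) [OCl⁻]/[HOCl] = 10^(pH − pKa) = 10^(8.0 − 7.49) = 3.236; fraction as HOCl = 1/(1 + 3.236) = 0.2361.
(b) Free chlorine required for 0.63 ppm HOCl: 0.63 / 0.2361 = 2.669 ppm.
(b) FC to add: 2.669 − 0.1 = 2.569 mg/L as Cl₂.
(b) Cl₂ equivalent: 2.569 mg/L × 2,160,000 L = 5548 g.
(b) Product at 55.3% available Cl: 5548 / 0.553 = 10,030 g.

(a) 68.1 L; (b) 10.0 kg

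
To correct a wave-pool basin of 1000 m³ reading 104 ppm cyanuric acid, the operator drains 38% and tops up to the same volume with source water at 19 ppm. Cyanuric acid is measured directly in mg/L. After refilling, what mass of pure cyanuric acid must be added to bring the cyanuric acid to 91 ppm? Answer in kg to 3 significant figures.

19.3 kg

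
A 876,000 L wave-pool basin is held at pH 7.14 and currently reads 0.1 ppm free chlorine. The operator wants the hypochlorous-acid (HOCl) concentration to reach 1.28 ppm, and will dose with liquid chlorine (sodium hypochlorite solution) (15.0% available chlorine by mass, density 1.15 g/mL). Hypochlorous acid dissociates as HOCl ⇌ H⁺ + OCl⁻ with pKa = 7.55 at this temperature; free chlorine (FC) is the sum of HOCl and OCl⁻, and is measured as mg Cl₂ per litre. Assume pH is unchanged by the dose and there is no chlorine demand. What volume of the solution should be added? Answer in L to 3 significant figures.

[OCl⁻]/[HOCl] = 10^(pH − pKa) = 10^(7.14 − 7.55) = 0.389; fraction as HOCl = 1/(1 + 0.389) = 0.7199.
Free chlorine required for 1.28 ppm HOCl: 1.28 / 0.7199 = 1.778 ppm.
FC to add: 1.778 − 0.1 = 1.678 mg/L as Cl₂.
Cl₂ equivalent: 1.678 mg/L × 876,000 L = 1470 g.
Product at 15.0% available Cl: 1470 / 0.15 = 9799 g.
Volume: 9799 g ÷ 1.15 g/mL = 8521 mL.

8.52 L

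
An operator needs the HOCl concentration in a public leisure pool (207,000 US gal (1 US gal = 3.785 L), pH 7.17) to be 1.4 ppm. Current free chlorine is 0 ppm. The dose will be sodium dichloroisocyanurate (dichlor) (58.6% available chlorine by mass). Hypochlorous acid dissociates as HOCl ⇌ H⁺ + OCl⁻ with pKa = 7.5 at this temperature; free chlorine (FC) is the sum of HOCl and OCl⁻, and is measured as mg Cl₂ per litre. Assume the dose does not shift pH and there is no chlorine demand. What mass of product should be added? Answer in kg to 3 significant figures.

Volume: 207,000 US gal × 3.785 L/gal = 783,495 L.
[OCl⁻]/[HOCl] = 10^(pH − pKa) = 10^(7.17 − 7.5) = 0.4677; fraction as HOCl = 1/(1 + 0.4677) = 0.6813.
Free chlorine required for 1.4 ppm HOCl: 1.4 / 0.6813 = 2.055 ppm.
FC to add: 2.055 − 0 = 2.055 mg/L as Cl₂.
Cl₂ equivalent: 2.055 mg/L × 783,495 L = 1610 g.
Product at 58.6% available Cl: 1610 / 0.586 = 2747 g.

2.75 kg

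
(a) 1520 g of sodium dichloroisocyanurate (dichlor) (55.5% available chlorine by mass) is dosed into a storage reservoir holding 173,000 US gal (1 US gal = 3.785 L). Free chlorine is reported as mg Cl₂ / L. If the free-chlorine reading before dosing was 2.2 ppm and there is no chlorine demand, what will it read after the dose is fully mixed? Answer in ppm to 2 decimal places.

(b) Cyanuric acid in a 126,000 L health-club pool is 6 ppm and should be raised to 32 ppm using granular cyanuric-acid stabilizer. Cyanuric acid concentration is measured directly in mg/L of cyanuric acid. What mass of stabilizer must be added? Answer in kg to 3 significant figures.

(a) Volume: 173,000 US gal × 3.785 L/gal = 654,805 L.
(a) Available chlorine delivered: 1520 g × 0.555 = 843.6 g as Cl₂.
(a) Concentration rise: 843.6 g / 654,805 L = 1.288 mg/L = 1.29 ppm.
(a) Final FC: 2.2 + 1.29 = 3.49 ppm.

(b) CYA to add: (32 − 6) = 26 mg/L × 126,000 L = 3276 g cyanuric acid.

(a) 3.49 ppm; (b) 3.28 kg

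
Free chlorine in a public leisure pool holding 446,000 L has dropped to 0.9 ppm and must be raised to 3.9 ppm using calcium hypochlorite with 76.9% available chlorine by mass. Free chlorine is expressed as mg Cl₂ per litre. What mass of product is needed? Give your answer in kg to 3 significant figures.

Chlorine deficit: 3.9 − 0.9 = 3 ppm = 3 mg/L as Cl₂.
Cl₂ equivalent needed: 3 mg/L × 446,000 L = 1,338,000 mg = 1338 g.
Product at 76.9% available chlorine: 1338 / 0.769 = 1740 g.

1.74 kg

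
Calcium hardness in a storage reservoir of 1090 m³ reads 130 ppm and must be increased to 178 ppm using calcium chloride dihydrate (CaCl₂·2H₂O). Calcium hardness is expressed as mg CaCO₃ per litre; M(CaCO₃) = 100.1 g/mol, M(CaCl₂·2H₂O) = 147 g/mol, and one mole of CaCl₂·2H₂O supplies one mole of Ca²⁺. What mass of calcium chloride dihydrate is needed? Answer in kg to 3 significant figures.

Volume: 1090 m³ = 1,090,000 L.
Hardness to add: (178 − 130) = 48 mg/L as CaCO₃ × 1,090,000 L = 52,320 g as CaCO₃.
Moles of Ca²⁺ (1 mol Ca²⁺ ≡ 1 mol CaCO₃): 52,320 / 100.1 g/mol = 522.7 mol.
Mass of CaCl₂·2H₂O: 522.7 × 147 = 76,830 g.

76.8 kg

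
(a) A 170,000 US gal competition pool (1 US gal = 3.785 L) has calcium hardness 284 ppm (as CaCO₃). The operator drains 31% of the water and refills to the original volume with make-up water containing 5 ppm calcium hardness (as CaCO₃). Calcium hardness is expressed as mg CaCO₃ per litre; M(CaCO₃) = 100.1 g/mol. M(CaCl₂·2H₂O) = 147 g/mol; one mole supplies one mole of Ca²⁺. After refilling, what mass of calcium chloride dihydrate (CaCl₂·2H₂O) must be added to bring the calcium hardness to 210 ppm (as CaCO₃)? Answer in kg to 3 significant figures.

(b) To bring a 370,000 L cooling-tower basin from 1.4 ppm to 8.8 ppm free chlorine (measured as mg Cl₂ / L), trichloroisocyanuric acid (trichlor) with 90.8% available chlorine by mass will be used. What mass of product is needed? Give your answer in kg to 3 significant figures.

(a) Volume: 170,000 US gal × 3.785 L/gal = 643,450 L.
(a) After draining 31% and refilling: 284 × 0.69 + 5 × 0.31 = 197.51 ppm.
(a) Deficit to target: 210 − 197.51 = 12.49 mg/L.
(a) As CaCO₃: 12.49 mg/L × 643,450 L = 8037 g; ÷ 100.1 = 80.29 mol Ca²⁺.
(a) Mass: 80.29 × 147 = 11,800 g.

(b) Chlorine deficit: 8.8 − 1.4 = 7.4 ppm = 7.4 mg/L as Cl₂.
(b) Cl₂ equivalent needed: 7.4 mg/L × 370,000 L = 2,738,000 mg = 2738 g.
(b) Product at 90.8% available chlorine: 2738 / 0.908 = 3015 g.

(a) 11.8 kg; (b) 3.02 kg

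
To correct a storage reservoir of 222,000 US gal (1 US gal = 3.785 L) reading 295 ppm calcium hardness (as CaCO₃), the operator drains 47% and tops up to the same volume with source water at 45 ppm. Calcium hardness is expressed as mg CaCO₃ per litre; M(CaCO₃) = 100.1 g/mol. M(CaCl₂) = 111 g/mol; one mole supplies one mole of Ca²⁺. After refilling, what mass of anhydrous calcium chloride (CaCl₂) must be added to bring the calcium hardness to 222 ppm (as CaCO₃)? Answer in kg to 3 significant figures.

41.5 kg

Volume: 222,000 US gal × 3.785 L/gal = 840,270 L.
After draining 47% and refilling: 295 × 0.53 + 45 × 0.47 = 177.5 ppm.
Deficit to target: 222 − 177.5 = 44.5 mg/L.
As CaCO₃: 44.5 mg/L × 840,270 L = 37,390 g; ÷ 100.1 = 373.5 mol Ca²⁺.
Mass: 373.5 × 111 = 41,460 g.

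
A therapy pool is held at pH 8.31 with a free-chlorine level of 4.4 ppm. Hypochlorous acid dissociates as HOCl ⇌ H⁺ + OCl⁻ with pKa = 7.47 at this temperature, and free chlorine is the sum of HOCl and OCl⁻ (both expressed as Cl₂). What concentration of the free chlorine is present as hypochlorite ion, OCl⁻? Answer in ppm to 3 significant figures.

3.84 ppm

[OCl⁻]/[HOCl] = 10^(pH − pKa) = 10^(8.31 − 7.47) = 10^0.84 = 6.918.
Fraction as HOCl = 1 / (1 + 6.918) = 0.1263.
OCl⁻ = (1 − 0.1263) × 4.4 ppm = 3.844 ppm.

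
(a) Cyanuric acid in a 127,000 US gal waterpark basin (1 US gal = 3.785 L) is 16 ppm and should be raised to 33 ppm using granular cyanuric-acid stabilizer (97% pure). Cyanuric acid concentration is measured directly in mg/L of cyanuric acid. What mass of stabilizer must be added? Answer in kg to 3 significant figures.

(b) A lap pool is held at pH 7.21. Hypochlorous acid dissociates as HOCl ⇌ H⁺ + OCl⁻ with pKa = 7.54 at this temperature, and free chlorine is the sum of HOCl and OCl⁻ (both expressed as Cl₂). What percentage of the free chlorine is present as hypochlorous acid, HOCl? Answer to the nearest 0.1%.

(a) Volume: 127,000 US gal × 3.785 L/gal = 480,695 L.
(a) CYA to add: (33 − 16) = 17 mg/L × 480,695 L = 8172 g cyanuric acid.
(a) At 97% purity: 8172 / 0.97 = 8425 g product.

(b) [OCl⁻]/[HOCl] = 10^(pH − pKa) = 10^(7.21 − 7.54) = 10^-0.33 = 0.4677.
(b) Fraction as HOCl = 1 / (1 + 0.4677) = 0.6813.

(a) 8.42 kg; (b) 68.1%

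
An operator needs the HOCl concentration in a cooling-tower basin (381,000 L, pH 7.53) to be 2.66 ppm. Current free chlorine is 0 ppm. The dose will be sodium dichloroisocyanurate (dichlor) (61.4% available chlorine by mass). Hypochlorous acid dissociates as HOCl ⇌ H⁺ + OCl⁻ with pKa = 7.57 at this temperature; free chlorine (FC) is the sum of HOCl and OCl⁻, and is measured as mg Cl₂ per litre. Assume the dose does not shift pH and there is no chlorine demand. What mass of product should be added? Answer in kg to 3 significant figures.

3.16 kg

[OCl⁻]/[HOCl] = 10^(pH − pKa) = 10^(7.53 − 7.57) = 0.912; fraction as HOCl = 1/(1 + 0.912) = 0.523.
Free chlorine required for 2.66 ppm HOCl: 2.66 / 0.523 = 5.086 ppm.
FC to add: 5.086 − 0 = 5.086 mg/L as Cl₂.
Cl₂ equivalent: 5.086 mg/L × 381,000 L = 1938 g.
Product at 61.4% available Cl: 1938 / 0.614 = 3156 g.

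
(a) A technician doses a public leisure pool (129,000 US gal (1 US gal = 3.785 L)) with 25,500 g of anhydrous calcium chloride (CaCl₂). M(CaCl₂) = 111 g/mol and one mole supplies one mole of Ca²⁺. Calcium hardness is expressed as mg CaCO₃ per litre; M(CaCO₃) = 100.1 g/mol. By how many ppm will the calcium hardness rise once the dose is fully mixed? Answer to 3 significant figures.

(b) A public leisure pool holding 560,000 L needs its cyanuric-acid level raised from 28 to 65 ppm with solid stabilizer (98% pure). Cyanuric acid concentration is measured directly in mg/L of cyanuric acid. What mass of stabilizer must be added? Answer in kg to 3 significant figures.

(a) 47.1 ppm; (b) 21.1 kg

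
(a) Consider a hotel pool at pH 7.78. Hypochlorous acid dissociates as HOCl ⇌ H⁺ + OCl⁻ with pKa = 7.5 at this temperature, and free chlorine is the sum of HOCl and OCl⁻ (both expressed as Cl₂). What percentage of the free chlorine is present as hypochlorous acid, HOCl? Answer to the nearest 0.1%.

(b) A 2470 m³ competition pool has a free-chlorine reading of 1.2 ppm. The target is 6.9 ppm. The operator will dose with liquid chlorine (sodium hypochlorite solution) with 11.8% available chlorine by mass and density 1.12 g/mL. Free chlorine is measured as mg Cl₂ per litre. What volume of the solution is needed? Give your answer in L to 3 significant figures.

(a) [OCl⁻]/[HOCl] = 10^(pH − pKa) = 10^(7.78 − 7.5) = 10^0.28 = 1.905.
(a) Fraction as HOCl = 1 / (1 + 1.905) = 0.3442.

(b) Volume: 2470 m³ = 2,470,000 L.
(b) Chlorine deficit: 6.9 − 1.2 = 5.7 ppm = 5.7 mg/L as Cl₂.
(b) Cl₂ equivalent needed: 5.7 mg/L × 2,470,000 L = 14,080,000 mg = 14,080 g.
(b) Product at 11.8% available chlorine: 14,080 / 0.118 = 119,300 g.
(b) Volume at density 1.12 g/mL: 119,300 g ÷ 1.12 g/mL = 106,500 mL.

(a) 34.4%; (b) 107 L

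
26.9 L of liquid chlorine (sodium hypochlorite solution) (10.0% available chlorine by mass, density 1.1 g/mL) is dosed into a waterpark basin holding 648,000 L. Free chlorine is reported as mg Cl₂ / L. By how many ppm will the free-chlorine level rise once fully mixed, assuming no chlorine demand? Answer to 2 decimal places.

4.57 ppm

Mass of solution: 26.9 L × 1000 mL/L × 1.1 g/mL = 29,590 g.
Available chlorine delivered: 29,590 g × 0.1 = 2959 g as Cl₂.
Concentration rise: 2959 g / 648,000 L = 4.566 mg/L = 4.57 ppm.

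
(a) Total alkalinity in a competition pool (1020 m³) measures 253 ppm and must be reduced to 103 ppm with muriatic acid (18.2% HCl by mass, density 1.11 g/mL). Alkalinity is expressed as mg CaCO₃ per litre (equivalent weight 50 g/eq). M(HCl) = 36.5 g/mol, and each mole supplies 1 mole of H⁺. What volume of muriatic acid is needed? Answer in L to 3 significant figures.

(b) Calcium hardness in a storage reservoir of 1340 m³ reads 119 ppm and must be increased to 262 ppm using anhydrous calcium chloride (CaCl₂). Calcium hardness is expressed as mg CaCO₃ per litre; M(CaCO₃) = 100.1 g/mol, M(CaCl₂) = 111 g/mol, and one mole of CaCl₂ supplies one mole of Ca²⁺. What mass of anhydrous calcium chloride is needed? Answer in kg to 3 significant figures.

(a) Volume: 1020 m³ = 1,020,000 L.
(a) Alkalinity to neutralize: (253 − 103) = 150 mg/L as CaCO₃ × 1,020,000 L = 153,000 g as CaCO₃.
(a) Equivalents of H⁺ required: 153,000 ÷ 50 g/eq = 3060 eq = 3060 mol HCl.
(a) Mass of HCl: 3060 × 36.5 = 111,700 g.
(a) Mass of 18.2% solution: 111,700 / 0.182 = 613,700 g.
(a) Volume: 613,700 g ÷ 1.11 g/mL = 552,900 mL.

(b) Volume: 1340 m³ = 1,340,000 L.
(b) Hardness to add: (262 − 119) = 143 mg/L as CaCO₃ × 1,340,000 L = 191,600 g as CaCO₃.
(b) Moles of Ca²⁺ (1 mol Ca²⁺ ≡ 1 mol CaCO₃): 191,600 / 100.1 g/mol = 1914 mol.
(b) Mass of CaCl₂: 1914 × 111 = 212,500 g.

(a) 553 L; (b) 212 kg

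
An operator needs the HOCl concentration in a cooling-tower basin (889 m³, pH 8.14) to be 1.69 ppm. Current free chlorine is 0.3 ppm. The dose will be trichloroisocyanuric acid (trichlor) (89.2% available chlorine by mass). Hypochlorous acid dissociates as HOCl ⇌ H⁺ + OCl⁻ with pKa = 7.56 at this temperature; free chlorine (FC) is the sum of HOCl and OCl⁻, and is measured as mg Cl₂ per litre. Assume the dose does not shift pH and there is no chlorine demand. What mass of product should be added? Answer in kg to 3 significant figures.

Volume: 889 m³ = 889,000 L.
[OCl⁻]/[HOCl] = 10^(pH − pKa) = 10^(8.14 − 7.56) = 3.802; fraction as HOCl = 1/(1 + 3.802) = 0.2083.
Free chlorine required for 1.69 ppm HOCl: 1.69 / 0.2083 = 8.115 ppm.
FC to add: 8.115 − 0.3 = 7.815 mg/L as Cl₂.
Cl₂ equivalent: 7.815 mg/L × 889,000 L = 6948 g.
Product at 89.2% available Cl: 6948 / 0.892 = 7789 g.

7.79 kg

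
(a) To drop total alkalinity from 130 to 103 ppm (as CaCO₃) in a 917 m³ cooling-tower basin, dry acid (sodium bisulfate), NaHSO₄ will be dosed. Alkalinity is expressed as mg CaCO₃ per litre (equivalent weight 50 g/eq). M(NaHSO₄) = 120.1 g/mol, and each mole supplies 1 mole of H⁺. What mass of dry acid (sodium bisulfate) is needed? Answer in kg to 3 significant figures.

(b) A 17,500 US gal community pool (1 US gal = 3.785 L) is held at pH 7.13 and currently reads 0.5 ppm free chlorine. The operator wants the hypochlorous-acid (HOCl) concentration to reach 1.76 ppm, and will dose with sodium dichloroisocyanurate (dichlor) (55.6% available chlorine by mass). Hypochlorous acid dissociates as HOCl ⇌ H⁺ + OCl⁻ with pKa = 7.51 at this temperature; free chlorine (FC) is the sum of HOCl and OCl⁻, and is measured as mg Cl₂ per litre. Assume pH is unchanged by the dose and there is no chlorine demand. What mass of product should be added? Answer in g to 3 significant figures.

(a) Volume: 917 m³ = 917,000 L.
(a) Alkalinity to neutralize: (130 − 103) = 27 mg/L as CaCO₃ × 917,000 L = 24,760 g as CaCO₃.
(a) Equivalents of H⁺ required: 24,760 ÷ 50 g/eq = 495.2 eq = 495.2 mol NaHSO₄.
(a) Mass of NaHSO₄: 495.2 × 120.1 = 59,470 g.

(b) Volume: 17,500 US gal × 3.785 L/gal = 66,238 L.
(b) [OCl⁻]/[HOCl] = 10^(pH − pKa) = 10^(7.13 − 7.51) = 0.4169; fraction as HOCl = 1/(1 + 0.4169) = 0.7058.
(b) Free chlorine required for 1.76 ppm HOCl: 1.76 / 0.7058 = 2.494 ppm.
(b) FC to add: 2.494 − 0.5 = 1.994 mg/L as Cl₂.
(b) Cl₂ equivalent: 1.994 mg/L × 66,238 L = 132.1 g.
(b) Product at 55.6% available Cl: 132.1 / 0.556 = 237.5 g.

(a) 59.5 kg; (b) 238 g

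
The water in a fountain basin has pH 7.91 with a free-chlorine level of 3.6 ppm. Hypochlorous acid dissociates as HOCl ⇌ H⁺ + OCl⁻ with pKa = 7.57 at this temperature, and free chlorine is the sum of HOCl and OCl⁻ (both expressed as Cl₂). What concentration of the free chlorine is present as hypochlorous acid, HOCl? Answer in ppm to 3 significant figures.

1.13 ppm

[OCl⁻]/[HOCl] = 10^(pH − pKa) = 10^(7.91 − 7.57) = 10^0.34 = 2.188.
Fraction as HOCl = 1 / (1 + 2.188) = 0.3137.
HOCl = 0.3137 × 3.6 ppm = 1.129 ppm.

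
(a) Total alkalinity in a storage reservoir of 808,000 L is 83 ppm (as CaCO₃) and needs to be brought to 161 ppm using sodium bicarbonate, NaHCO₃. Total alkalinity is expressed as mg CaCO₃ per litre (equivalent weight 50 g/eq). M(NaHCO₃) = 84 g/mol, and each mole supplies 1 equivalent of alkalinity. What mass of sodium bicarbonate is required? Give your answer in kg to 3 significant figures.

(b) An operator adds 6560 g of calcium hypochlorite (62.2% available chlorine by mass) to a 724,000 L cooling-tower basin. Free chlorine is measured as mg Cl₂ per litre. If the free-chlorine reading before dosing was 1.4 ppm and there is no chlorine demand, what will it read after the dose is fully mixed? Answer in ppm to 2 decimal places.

(a) Alkalinity to add: (161 − 83) = 78 mg/L as CaCO₃ × 808,000 L = 63,020 g as CaCO₃.
(a) Equivalents: 63,020 g ÷ 50 g/eq = 1260 eq.
(a) NaHCO₃ supplies 1 eq per mole → 1260 mol.
(a) Mass: 1260 mol × 84 g/mol = 105,900 g.

(b) Available chlorine delivered: 6560 g × 0.622 = 4080 g as Cl₂.
(b) Concentration rise: 4080 g / 724,000 L = 5.636 mg/L = 5.64 ppm.
(b) Final FC: 1.4 + 5.64 = 7.04 ppm.

(a) 106 kg; (b) 7.04 ppm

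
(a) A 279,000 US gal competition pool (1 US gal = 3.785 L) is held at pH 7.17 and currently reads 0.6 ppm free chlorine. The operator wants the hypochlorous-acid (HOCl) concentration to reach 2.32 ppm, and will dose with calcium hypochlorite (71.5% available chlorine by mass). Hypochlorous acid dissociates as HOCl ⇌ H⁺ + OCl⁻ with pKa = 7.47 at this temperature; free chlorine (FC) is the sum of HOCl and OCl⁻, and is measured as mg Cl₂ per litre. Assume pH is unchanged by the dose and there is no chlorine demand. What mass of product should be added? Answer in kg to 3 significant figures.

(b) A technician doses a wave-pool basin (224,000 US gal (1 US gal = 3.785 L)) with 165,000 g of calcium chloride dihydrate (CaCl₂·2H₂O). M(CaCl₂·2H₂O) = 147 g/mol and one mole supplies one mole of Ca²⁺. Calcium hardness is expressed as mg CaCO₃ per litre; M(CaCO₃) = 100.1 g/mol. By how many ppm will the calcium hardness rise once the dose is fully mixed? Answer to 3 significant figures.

(a) Volume: 279,000 US gal × 3.785 L/gal = 1,056,015 L.
(a) [OCl⁻]/[HOCl] = 10^(pH − pKa) = 10^(7.17 − 7.47) = 0.5012; fraction as HOCl = 1/(1 + 0.5012) = 0.6661.
(a) Free chlorine required for 2.32 ppm HOCl: 2.32 / 0.6661 = 3.483 ppm.
(a) FC to add: 3.483 − 0.6 = 2.883 mg/L as Cl₂.
(a) Cl₂ equivalent: 2.883 mg/L × 1,056,015 L = 3044 g.
(a) Product at 71.5% available Cl: 3044 / 0.715 = 4258 g.

(b) Volume: 224,000 US gal × 3.785 L/gal = 847,840 L.
(b) Moles of Ca²⁺: 165,000 g ÷ 147 g/mol = 1122 mol.
(b) As CaCO₃: 1122 mol × 100.1 g/mol = 112,400 g.
(b) Rise: 112,400 g / 847,840 L × 1000 = 132.5 mg/L.

(a) 4.26 kg; (b) 133 ppm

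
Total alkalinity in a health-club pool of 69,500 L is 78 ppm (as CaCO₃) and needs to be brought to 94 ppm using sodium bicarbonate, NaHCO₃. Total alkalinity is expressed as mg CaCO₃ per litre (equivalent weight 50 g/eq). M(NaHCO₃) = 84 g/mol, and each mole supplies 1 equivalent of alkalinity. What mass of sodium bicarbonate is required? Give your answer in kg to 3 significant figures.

Alkalinity to add: (94 − 78) = 16 mg/L as CaCO₃ × 69,500 L = 1112 g as CaCO₃.
Equivalents: 1112 g ÷ 50 g/eq = 22.24 eq.
NaHCO₃ supplies 1 eq per mole → 22.24 mol.
Mass: 22.24 mol × 84 g/mol = 1868 g.

1.87 kg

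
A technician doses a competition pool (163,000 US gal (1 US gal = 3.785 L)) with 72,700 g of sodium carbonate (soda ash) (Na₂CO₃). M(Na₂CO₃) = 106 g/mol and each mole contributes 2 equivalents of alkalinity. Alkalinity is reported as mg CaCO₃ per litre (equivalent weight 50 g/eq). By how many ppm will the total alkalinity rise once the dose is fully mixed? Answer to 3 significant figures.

Volume: 163,000 US gal × 3.785 L/gal = 616,955 L.
Moles of Na₂CO₃: 72,700 g ÷ 106 g/mol = 685.8 mol → 1372 eq of alkalinity.
As CaCO₃: 1372 eq × 50 g/eq = 68,580 g.
Rise: 68,580 g / 616,955 L × 1000 = 111.2 mg/L.

111 ppm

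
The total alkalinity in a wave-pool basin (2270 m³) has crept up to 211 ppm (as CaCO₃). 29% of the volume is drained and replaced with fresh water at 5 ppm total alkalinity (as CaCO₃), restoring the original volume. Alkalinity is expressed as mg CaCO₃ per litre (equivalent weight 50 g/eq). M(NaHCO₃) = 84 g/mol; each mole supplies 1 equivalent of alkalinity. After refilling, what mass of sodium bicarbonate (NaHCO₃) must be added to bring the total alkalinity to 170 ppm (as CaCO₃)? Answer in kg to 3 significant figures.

71.5 kg

Volume: 2270 m³ = 2,270,000 L.
After draining 29% and refilling: 211 × 0.71 + 5 × 0.29 = 151.26 ppm.
Deficit to target: 170 − 151.26 = 18.74 mg/L.
As CaCO₃: 18.74 mg/L × 2,270,000 L = 42,540 g; ÷ 50 g/eq ÷ 1 = 850.8 mol NaHCO₃.
Mass: 850.8 × 84 = 71,470 g.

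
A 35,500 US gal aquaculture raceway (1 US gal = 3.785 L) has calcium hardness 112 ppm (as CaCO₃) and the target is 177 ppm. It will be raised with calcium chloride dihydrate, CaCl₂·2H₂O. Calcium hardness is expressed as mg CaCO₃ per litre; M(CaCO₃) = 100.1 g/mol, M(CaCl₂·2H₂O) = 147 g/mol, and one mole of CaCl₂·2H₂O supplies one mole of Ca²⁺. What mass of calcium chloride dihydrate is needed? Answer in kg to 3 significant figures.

12.8 kg

Volume: 35,500 US gal × 3.785 L/gal = 134,368 L.
Hardness to add: (177 − 112) = 65 mg/L as CaCO₃ × 134,368 L = 8734 g as CaCO₃.
Moles of Ca²⁺ (1 mol Ca²⁺ ≡ 1 mol CaCO₃): 8734 / 100.1 g/mol = 87.25 mol.
Mass of CaCl₂·2H₂O: 87.25 × 147 = 12,830 g.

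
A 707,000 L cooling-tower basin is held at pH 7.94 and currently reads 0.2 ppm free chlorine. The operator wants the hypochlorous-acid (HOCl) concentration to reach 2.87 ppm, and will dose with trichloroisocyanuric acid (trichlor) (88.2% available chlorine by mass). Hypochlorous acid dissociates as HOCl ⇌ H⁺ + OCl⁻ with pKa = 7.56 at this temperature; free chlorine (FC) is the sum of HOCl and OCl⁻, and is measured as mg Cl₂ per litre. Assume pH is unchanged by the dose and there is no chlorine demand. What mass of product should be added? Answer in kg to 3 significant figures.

7.66 kg

[OCl⁻]/[HOCl] = 10^(pH − pKa) = 10^(7.94 − 7.56) = 2.399; fraction as HOCl = 1/(1 + 2.399) = 0.2942.
Free chlorine required for 2.87 ppm HOCl: 2.87 / 0.2942 = 9.755 ppm.
FC to add: 9.755 − 0.2 = 9.555 mg/L as Cl₂.
Cl₂ equivalent: 9.555 mg/L × 707,000 L = 6755 g.
Product at 88.2% available Cl: 6755 / 0.882 = 7659 g.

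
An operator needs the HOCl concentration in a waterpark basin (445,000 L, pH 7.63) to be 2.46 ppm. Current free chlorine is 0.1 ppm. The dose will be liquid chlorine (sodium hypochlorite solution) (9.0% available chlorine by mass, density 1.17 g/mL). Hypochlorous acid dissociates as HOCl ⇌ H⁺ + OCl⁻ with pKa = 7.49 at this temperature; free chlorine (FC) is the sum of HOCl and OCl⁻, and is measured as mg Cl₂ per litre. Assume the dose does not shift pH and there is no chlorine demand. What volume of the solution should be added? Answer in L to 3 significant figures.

[OCl⁻]/[HOCl] = 10^(pH − pKa) = 10^(7.63 − 7.49) = 1.38; fraction as HOCl = 1/(1 + 1.38) = 0.4201.
Free chlorine required for 2.46 ppm HOCl: 2.46 / 0.4201 = 5.856 ppm.
FC to add: 5.856 − 0.1 = 5.756 mg/L as Cl₂.
Cl₂ equivalent: 5.756 mg/L × 445,000 L = 2561 g.
Product at 9.0% available Cl: 2561 / 0.09 = 28,460 g.
Volume: 28,460 g ÷ 1.17 g/mL = 24,320 mL.

24.3 L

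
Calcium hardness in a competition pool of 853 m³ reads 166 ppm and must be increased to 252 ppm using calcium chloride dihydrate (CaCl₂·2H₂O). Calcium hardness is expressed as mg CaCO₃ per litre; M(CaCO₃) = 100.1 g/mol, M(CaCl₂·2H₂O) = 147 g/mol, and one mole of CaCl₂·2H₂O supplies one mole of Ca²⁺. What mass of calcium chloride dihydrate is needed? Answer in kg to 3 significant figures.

108 kg

Volume: 853 m³ = 853,000 L.
Hardness to add: (252 − 166) = 86 mg/L as CaCO₃ × 853,000 L = 73,360 g as CaCO₃.
Moles of Ca²⁺ (1 mol Ca²⁺ ≡ 1 mol CaCO₃): 73,360 / 100.1 g/mol = 732.8 mol.
Mass of CaCl₂·2H₂O: 732.8 × 147 = 107,700 g.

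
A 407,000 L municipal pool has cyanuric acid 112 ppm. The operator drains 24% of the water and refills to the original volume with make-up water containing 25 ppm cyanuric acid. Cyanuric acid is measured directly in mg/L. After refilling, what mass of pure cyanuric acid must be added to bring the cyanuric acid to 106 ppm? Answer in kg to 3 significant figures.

After draining 24% and refilling: 112 × 0.76 + 25 × 0.24 = 91.12 ppm.
Deficit to target: 106 − 91.12 = 14.88 mg/L.
Mass: 14.88 mg/L × 407,000 L = 6056 g cyanuric acid.

6.06 kg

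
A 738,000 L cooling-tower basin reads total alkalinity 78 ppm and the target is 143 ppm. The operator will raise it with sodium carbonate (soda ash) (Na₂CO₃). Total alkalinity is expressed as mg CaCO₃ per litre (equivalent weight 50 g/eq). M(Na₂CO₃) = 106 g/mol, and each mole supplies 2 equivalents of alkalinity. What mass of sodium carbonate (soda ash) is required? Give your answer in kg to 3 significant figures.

Alkalinity to add: (143 − 78) = 65 mg/L as CaCO₃ × 738,000 L = 47,970 g as CaCO₃.
Equivalents: 47,970 g ÷ 50 g/eq = 959.4 eq.
Each mole of Na₂CO₃ supplies 2 eq, so 959.4 / 2 = 479.7 mol.
Mass: 479.7 mol × 106 g/mol = 50,850 g.

50.8 kg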